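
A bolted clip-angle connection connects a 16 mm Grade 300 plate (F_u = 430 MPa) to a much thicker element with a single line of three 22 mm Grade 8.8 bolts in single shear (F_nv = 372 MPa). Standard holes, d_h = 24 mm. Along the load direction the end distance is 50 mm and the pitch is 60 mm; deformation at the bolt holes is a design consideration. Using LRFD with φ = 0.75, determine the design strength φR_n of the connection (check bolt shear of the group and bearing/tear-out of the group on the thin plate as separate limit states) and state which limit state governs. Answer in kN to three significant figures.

318 kN (bolt shear governs)

Bolt shear: A_b = π·22²/4 = 380.1 mm²; R_n = 372 × 380.1 × 3 × 1 / 1000 = 424.2 kN → 0.75 × 424.2 = 318 kN.
Bearing (1.2 l_c t F_u ≤ 2.4 d t F_u): upper limit = 2.4·22·16·430 / 1000 = 363.3 kN.
  Edge l_c = 50 − 24/2 = 38 → r_n = 313.7 kN; interior l_c = 60 − 24 = 36 → r_n = 297.2 kN.
  R_n,bearing = 1·313.7 + 2·297.2 = 908.2 kN → 0.75 × 908.2 = 681 kN.
Bolt shear governs: 318 kN.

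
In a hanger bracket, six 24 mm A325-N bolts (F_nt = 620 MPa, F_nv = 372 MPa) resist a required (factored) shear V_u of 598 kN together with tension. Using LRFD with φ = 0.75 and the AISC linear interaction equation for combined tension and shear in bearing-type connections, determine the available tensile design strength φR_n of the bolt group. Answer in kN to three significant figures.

644 kN

A_b = π·24²/4 = 452.4 mm²; f_rv = 598 × 1000 / (6 × 452.4) = 220.3 MPa.
F'_nt = 1.3 F_nt − (F_nt / φF_nv) f_rv = 1.3·620 − (620/(0.75·372))·220.3 = 316.4 MPa, capped at F_nt → F'_nt = 316.4 MPa.
R_n = F'_nt · A_b · n = 316.4 × 452.4 × 6 / 1000 = 858.9 kN.
Design strength φR_n = 0.75 × 858.9 = 644 kN.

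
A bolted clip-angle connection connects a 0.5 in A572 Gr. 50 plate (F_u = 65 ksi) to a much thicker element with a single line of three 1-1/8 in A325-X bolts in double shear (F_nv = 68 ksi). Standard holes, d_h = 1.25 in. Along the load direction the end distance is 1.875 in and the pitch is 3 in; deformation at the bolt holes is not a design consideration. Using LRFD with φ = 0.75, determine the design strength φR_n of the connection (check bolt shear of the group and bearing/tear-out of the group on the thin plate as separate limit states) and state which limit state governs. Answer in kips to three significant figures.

Bolt shear: A_b = π·1.125²/4 = 0.994 in²; R_n = 68 × 0.994 × 3 × 2 = 405.6 kips → 0.75 × 405.6 = 304 kips.
Bearing (1.5 l_c t F_u ≤ 3.0 d t F_u): upper limit = 3.0·1.125·0.5·65 = 109.7 kips.
  Edge l_c = 1.875 − 1.25/2 = 1.25 → r_n = 60.94 kips; interior l_c = 3 − 1.25 = 1.75 → r_n = 85.31 kips.
  R_n,bearing = 1·60.94 + 2·85.31 = 231.6 kips → 0.75 × 231.6 = 174 kips.
Bearing governs: 174 kips.

174 kips (bearing governs)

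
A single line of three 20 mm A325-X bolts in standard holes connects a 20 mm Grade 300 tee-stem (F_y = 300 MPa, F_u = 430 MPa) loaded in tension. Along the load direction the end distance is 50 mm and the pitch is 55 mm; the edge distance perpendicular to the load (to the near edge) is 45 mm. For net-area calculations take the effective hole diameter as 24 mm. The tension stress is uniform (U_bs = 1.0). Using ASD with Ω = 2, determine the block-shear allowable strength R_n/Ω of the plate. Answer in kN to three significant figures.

Shear plane L_v = 50 + 2·55 = 160 mm; A_gv = 160 × 20 = 3200 mm².
A_nv = (160 − 2.5·24) × 20 = 2000 mm².
A_nt = (45 − 0.5·24) × 20 = 660 mm².
0.6 F_u A_nv = 516 kN; 0.6 F_y A_gv = 576 kN → shear rupture governs the shear term.
R_n = 516 + 1.0 × 430 × 660 / 1000 = 799.8 kN.
Allowable strength R_n/Ω = 799.8 / 2 = 400 kN.

400 kN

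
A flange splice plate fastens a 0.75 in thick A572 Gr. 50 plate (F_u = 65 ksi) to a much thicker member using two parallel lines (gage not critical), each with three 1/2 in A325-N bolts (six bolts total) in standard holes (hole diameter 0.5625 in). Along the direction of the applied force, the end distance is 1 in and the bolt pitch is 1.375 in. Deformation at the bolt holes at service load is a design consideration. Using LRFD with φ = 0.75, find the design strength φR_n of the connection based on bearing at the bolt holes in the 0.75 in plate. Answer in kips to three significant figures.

206 kips

Per bolt r_n = 1.2 l_c t F_u ≤ 2.4 d t F_u; upper limit = 2.4 × 0.5 × 0.75 × 65 = 58.5 kips.
Edge bolt: l_c = 1 − 0.5625/2 = 0.7188 in → 1.2 × 0.7188 × 0.75 × 65 = 42.05 → r_n = 42.05 kips.
Interior bolts: l_c = 1.375 − 0.5625 = 0.8125 in → 1.2 × 0.8125 × 0.75 × 65 = 47.53 → r_n = 47.53 kips.
R_n = 2 × 42.05 + 4 × 47.53 = 274.2 kips.
Design strength φR_n = 0.75 × 274.2 = 206 kips.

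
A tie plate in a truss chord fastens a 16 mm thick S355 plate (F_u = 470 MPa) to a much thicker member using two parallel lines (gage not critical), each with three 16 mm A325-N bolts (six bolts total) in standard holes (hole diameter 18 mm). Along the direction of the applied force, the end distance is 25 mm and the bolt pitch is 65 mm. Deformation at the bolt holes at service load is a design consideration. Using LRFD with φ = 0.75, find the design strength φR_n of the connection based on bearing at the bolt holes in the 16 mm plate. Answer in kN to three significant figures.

Per bolt r_n = 1.2 l_c t F_u ≤ 2.4 d t F_u; upper limit = 2.4 × 16 × 16 × 470 / 1000 = 288.8 kN.
Edge bolt: l_c = 25 − 18/2 = 16 mm → 1.2 × 16 × 16 × 470 / 1000 = 144.4 → r_n = 144.4 kN.
Interior bolts: l_c = 65 − 18 = 47 mm → 1.2 × 47 × 16 × 470 / 1000 = 424.1 → r_n = 288.8 kN.
R_n = 2 × 144.4 + 4 × 288.8 = 1444 kN.
Design strength φR_n = 0.75 × 1444 = 1080 kN.

1080 kN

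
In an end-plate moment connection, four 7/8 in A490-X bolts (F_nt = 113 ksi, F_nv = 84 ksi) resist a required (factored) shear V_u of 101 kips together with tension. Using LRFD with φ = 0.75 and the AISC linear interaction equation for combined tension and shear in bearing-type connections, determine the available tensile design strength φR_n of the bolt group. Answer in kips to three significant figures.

A_b = π·0.875²/4 = 0.6013 in²; f_rv = 101 / (4 × 0.6013) = 41.99 ksi.
F'_nt = 1.3 F_nt − (F_nt / φF_nv) f_rv = 1.3·113 − (113/(0.75·84))·41.99 = 71.58 ksi, capped at F_nt → F'_nt = 71.58 ksi.
R_n = F'_nt · A_b · n = 71.58 × 0.6013 × 4 = 172.2 kips.
Design strength φR_n = 0.75 × 172.2 = 129 kips.

129 kips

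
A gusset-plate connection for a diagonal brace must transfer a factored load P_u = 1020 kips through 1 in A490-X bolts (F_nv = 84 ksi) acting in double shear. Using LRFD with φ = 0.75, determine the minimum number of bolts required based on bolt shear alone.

11 bolts

A_b = π·1²/4 = 0.7854 in².
Per-bolt design strength φR_n = 0.75 × 84 × 0.7854 × 2 = 98.96 kips.
n ≥ 1020 / 98.96 = 10.31 → use 11 bolts.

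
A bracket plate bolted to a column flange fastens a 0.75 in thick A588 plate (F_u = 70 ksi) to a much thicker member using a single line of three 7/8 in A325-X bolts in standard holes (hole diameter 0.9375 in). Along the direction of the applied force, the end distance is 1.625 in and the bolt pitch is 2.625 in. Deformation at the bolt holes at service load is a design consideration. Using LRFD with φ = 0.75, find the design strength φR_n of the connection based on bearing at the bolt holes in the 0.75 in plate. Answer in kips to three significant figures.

Per bolt r_n = 1.2 l_c t F_u ≤ 2.4 d t F_u; upper limit = 2.4 × 0.875 × 0.75 × 70 = 110.3 kips.
Edge bolt: l_c = 1.625 − 0.9375/2 = 1.156 in → 1.2 × 1.156 × 0.75 × 70 = 72.84 → r_n = 72.84 kips.
Interior bolts: l_c = 2.625 − 0.9375 = 1.688 in → 1.2 × 1.688 × 0.75 × 70 = 106.3 → r_n = 106.3 kips.
R_n = 1 × 72.84 + 2 × 106.3 = 285.5 kips.
Design strength φR_n = 0.75 × 285.5 = 214 kips.

214 kips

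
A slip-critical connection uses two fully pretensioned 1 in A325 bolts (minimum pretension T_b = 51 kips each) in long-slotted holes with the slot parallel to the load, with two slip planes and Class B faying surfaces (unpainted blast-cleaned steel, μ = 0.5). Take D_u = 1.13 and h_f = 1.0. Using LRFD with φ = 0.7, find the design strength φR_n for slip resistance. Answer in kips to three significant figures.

R_n = μ · D_u · h_f · T_b · n_s · n_b = 0.5 × 1.13 × 1.0 × 51 × 2 × 2 = 115.3 kips.
Design strength φR_n = 0.7 × 115.3 = 80.7 kips.

80.7 kips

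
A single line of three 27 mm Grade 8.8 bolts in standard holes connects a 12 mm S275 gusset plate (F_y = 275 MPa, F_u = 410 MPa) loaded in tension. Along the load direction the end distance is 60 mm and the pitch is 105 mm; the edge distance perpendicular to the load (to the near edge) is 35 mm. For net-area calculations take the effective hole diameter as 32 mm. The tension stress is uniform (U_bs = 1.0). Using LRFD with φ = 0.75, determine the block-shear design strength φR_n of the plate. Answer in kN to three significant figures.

471 kN

Shear plane L_v = 60 + 2·105 = 270 mm; A_gv = 270 × 12 = 3240 mm².
A_nv = (270 − 2.5·32) × 12 = 2280 mm².
A_nt = (35 − 0.5·32) × 12 = 228 mm².
0.6 F_u A_nv = 560.9 kN; 0.6 F_y A_gv = 534.6 kN → shear yielding governs the shear term.
R_n = 534.6 + 1.0 × 410 × 228 / 1000 = 628.1 kN.
Design strength φR_n = 0.75 × 628.1 = 471 kN.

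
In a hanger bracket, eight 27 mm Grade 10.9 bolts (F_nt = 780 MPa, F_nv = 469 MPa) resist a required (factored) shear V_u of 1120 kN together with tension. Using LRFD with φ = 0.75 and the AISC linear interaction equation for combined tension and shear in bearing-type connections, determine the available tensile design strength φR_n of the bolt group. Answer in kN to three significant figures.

1620 kN

A_b = π·27²/4 = 572.6 mm²; f_rv = 1120 × 1000 / (8 × 572.6) = 244.5 MPa.
F'_nt = 1.3 F_nt − (F_nt / φF_nv) f_rv = 1.3·780 − (780/(0.75·469))·244.5 = 471.8 MPa, capped at F_nt → F'_nt = 471.8 MPa.
R_n = F'_nt · A_b · n = 471.8 × 572.6 × 8 / 1000 = 2161 kN.
Design strength φR_n = 0.75 × 2161 = 1620 kN.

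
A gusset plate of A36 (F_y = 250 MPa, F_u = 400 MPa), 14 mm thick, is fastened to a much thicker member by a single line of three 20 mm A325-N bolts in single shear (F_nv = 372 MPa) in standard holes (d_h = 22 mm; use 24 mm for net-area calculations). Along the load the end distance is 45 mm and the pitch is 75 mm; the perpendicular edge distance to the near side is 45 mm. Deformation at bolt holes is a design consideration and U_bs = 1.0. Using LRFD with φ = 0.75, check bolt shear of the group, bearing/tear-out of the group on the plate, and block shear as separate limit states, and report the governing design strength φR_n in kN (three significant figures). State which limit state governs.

Bolt shear: A_b = π·20²/4 = 314.2 mm²; R_n = 372 × 314.2 × 3 × 1 / 1000 = 350.6 kN → 0.75 × 350.6 = 263 kN.
Bearing: edge l_c = 34, r_n = 228.5 kN; interior l_c = 53, r_n = 268.8 kN; R_n = 228.5 + 2·268.8 = 766.1 kN → 575 kN.
Block shear: A_gv = 2730, A_nv = 1890, A_nt = 462 mm²; R_n = min(0.6F_uA_nv, 0.6F_yA_gv) + U_bs·F_u·A_nt = 594.3 kN → 446 kN.
Bolt shear governs: 263 kN.

263 kN (bolt shear governs)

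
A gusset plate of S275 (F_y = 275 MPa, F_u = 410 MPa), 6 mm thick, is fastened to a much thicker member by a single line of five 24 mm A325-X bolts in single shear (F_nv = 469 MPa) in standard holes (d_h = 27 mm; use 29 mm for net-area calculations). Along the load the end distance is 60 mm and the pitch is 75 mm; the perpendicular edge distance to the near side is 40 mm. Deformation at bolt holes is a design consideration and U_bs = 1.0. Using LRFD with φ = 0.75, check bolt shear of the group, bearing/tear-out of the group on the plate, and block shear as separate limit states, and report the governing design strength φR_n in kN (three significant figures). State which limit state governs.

301 kN (block shear governs)

Bolt shear: A_b = π·24²/4 = 452.4 mm²; R_n = 469 × 452.4 × 5 × 1 / 1000 = 1061 kN → 0.75 × 1061 = 796 kN.
Bearing: edge l_c = 46.5, r_n = 137.3 kN; interior l_c = 48, r_n = 141.7 kN; R_n = 137.3 + 4·141.7 = 704.1 kN → 528 kN.
Block shear: A_gv = 2160, A_nv = 1377, A_nt = 153 mm²; R_n = min(0.6F_uA_nv, 0.6F_yA_gv) + U_bs·F_u·A_nt = 401.5 kN → 301 kN.
Block shear governs: 301 kN.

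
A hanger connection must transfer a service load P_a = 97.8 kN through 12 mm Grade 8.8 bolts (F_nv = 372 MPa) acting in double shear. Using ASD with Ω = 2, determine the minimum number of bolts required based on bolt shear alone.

3 bolts

A_b = π·12²/4 = 113.1 mm².
Per-bolt allowable strength R_n/Ω = 372 × 113.1 × 2 / 1000 / 2 = 42.07 kN.
n ≥ 97.8 / 42.07 = 2.325 → use 3 bolts.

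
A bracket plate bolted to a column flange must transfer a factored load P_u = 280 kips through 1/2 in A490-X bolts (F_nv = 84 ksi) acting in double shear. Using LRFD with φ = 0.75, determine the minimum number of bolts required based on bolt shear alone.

12 bolts

A_b = π·0.5²/4 = 0.1963 in².
Per-bolt design strength φR_n = 0.75 × 84 × 0.1963 × 2 = 24.74 kips.
n ≥ 280 / 24.74 = 11.32 → use 12 bolts.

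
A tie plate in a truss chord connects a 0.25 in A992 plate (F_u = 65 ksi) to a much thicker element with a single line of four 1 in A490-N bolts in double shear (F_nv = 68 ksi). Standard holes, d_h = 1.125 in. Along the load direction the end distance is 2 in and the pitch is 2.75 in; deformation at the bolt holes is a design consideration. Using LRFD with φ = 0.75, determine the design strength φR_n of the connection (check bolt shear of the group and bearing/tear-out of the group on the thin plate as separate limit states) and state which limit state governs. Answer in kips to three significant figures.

92.3 kips (bearing governs)

Bolt shear: A_b = π·1²/4 = 0.7854 in²; R_n = 68 × 0.7854 × 4 × 2 = 427.3 kips → 0.75 × 427.3 = 320 kips.
Bearing (1.2 l_c t F_u ≤ 2.4 d t F_u): upper limit = 2.4·1·0.25·65 = 39 kips.
  Edge l_c = 2 − 1.125/2 = 1.438 → r_n = 28.03 kips; interior l_c = 2.75 − 1.125 = 1.625 → r_n = 31.69 kips.
  R_n,bearing = 1·28.03 + 3·31.69 = 123.1 kips → 0.75 × 123.1 = 92.3 kips.
Bearing governs: 92.3 kips.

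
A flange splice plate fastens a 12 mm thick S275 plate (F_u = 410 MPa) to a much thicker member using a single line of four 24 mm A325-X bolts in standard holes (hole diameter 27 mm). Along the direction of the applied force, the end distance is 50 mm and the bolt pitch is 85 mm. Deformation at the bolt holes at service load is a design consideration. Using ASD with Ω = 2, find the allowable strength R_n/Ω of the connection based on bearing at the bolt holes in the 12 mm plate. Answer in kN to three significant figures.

Per bolt r_n = 1.2 l_c t F_u ≤ 2.4 d t F_u; upper limit = 2.4 × 24 × 12 × 410 / 1000 = 283.4 kN.
Edge bolt: l_c = 50 − 27/2 = 36.5 mm → 1.2 × 36.5 × 12 × 410 / 1000 = 215.5 → r_n = 215.5 kN.
Interior bolts: l_c = 85 − 27 = 58 mm → 1.2 × 58 × 12 × 410 / 1000 = 342.4 → r_n = 283.4 kN.
R_n = 1 × 215.5 + 3 × 283.4 = 1066 kN.
Allowable strength R_n/Ω = 1066 / 2 = 533 kN.

533 kN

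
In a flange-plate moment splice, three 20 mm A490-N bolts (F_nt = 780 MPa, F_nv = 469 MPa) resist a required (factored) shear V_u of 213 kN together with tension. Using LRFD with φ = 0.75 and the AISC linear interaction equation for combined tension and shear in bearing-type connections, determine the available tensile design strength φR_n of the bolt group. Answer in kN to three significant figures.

363 kN

A_b = π·20²/4 = 314.2 mm²; f_rv = 213 × 1000 / (3 × 314.2) = 226 MPa.
F'_nt = 1.3 F_nt − (F_nt / φF_nv) f_rv = 1.3·780 − (780/(0.75·469))·226 = 512.8 MPa, capped at F_nt → F'_nt = 512.8 MPa.
R_n = F'_nt · A_b · n = 512.8 × 314.2 × 3 / 1000 = 483.3 kN.
Design strength φR_n = 0.75 × 483.3 = 363 kN.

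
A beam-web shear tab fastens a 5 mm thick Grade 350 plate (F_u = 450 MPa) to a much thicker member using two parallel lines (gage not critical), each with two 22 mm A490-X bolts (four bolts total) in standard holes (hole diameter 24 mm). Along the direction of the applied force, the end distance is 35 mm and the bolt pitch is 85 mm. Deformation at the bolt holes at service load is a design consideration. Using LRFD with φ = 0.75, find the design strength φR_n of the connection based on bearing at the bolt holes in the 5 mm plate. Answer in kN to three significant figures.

271 kN

Per bolt r_n = 1.2 l_c t F_u ≤ 2.4 d t F_u; upper limit = 2.4 × 22 × 5 × 450 / 1000 = 118.8 kN.
Edge bolt: l_c = 35 − 24/2 = 23 mm → 1.2 × 23 × 5 × 450 / 1000 = 62.1 → r_n = 62.1 kN.
Interior bolts: l_c = 85 − 24 = 61 mm → 1.2 × 61 × 5 × 450 / 1000 = 164.7 → r_n = 118.8 kN.
R_n = 2 × 62.1 + 2 × 118.8 = 361.8 kN.
Design strength φR_n = 0.75 × 361.8 = 271 kN.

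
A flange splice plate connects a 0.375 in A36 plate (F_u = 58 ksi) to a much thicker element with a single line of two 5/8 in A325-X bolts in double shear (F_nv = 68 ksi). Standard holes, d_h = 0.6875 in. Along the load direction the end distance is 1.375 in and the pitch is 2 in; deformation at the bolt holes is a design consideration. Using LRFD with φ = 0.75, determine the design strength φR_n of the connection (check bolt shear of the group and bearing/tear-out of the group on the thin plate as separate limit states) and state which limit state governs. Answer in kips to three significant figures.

Bolt shear: A_b = π·0.625²/4 = 0.3068 in²; R_n = 68 × 0.3068 × 2 × 2 = 83.45 kips → 0.75 × 83.45 = 62.6 kips.
Bearing (1.2 l_c t F_u ≤ 2.4 d t F_u): upper limit = 2.4·0.625·0.375·58 = 32.62 kips.
  Edge l_c = 1.375 − 0.6875/2 = 1.031 → r_n = 26.92 kips; interior l_c = 2 − 0.6875 = 1.312 → r_n = 32.62 kips.
  R_n,bearing = 1·26.92 + 1·32.62 = 59.54 kips → 0.75 × 59.54 = 44.7 kips.
Bearing governs: 44.7 kips.

44.7 kips (bearing governs)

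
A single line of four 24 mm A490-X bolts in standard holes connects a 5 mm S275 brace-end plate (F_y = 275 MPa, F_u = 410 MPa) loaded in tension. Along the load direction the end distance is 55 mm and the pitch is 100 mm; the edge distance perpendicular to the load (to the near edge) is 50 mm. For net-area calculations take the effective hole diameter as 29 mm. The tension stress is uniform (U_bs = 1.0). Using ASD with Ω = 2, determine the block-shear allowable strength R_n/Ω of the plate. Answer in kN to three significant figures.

Shear plane L_v = 55 + 3·100 = 355 mm; A_gv = 355 × 5 = 1775 mm².
A_nv = (355 − 3.5·29) × 5 = 1268 mm².
A_nt = (50 − 0.5·29) × 5 = 177.5 mm².
0.6 F_u A_nv = 311.8 kN; 0.6 F_y A_gv = 292.9 kN → shear yielding governs the shear term.
R_n = 292.9 + 1.0 × 410 × 177.5 / 1000 = 365.6 kN.
Allowable strength R_n/Ω = 365.6 / 2 = 183 kN.

183 kN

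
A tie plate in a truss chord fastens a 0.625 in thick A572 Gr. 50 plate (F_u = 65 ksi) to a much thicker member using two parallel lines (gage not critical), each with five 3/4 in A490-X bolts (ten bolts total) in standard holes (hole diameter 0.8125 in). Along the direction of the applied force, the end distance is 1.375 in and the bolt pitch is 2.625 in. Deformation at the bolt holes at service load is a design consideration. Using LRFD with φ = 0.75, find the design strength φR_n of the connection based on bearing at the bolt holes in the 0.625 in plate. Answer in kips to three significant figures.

510 kips

Per bolt r_n = 1.2 l_c t F_u ≤ 2.4 d t F_u; upper limit = 2.4 × 0.75 × 0.625 × 65 = 73.12 kips.
Edge bolt: l_c = 1.375 − 0.8125/2 = 0.9688 in → 1.2 × 0.9688 × 0.625 × 65 = 47.23 → r_n = 47.23 kips.
Interior bolts: l_c = 2.625 − 0.8125 = 1.812 in → 1.2 × 1.812 × 0.625 × 65 = 88.36 → r_n = 73.12 kips.
R_n = 2 × 47.23 + 8 × 73.12 = 679.5 kips.
Design strength φR_n = 0.75 × 679.5 = 510 kips.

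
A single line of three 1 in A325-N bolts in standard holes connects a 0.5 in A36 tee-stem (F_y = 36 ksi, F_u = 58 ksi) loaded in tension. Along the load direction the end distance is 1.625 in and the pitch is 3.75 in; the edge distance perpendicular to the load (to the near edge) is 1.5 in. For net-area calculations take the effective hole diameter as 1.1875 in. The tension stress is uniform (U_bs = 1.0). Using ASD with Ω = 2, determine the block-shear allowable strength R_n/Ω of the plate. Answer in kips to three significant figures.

Shear plane L_v = 1.625 + 2·3.75 = 9.125 in; A_gv = 9.125 × 0.5 = 4.562 in².
A_nv = (9.125 − 2.5·1.1875) × 0.5 = 3.078 in².
A_nt = (1.5 − 0.5·1.1875) × 0.5 = 0.4531 in².
0.6 F_u A_nv = 107.1 kips; 0.6 F_y A_gv = 98.55 kips → shear yielding governs the shear term.
R_n = 98.55 + 1.0 × 58 × 0.4531 = 124.8 kips.
Allowable strength R_n/Ω = 124.8 / 2 = 62.4 kips.

62.4 kips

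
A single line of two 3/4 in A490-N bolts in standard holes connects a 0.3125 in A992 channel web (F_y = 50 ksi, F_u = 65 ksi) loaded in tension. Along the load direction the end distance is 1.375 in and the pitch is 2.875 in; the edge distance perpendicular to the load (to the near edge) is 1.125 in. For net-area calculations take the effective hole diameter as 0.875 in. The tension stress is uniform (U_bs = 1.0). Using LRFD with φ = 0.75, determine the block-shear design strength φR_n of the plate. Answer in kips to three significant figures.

37.3 kips

Shear plane L_v = 1.375 + 1·2.875 = 4.25 in; A_gv = 4.25 × 0.3125 = 1.328 in².
A_nv = (4.25 − 1.5·0.875) × 0.3125 = 0.918 in².
A_nt = (1.125 − 0.5·0.875) × 0.3125 = 0.2148 in².
0.6 F_u A_nv = 35.8 kips; 0.6 F_y A_gv = 39.84 kips → shear rupture governs the shear term.
R_n = 35.8 + 1.0 × 65 × 0.2148 = 49.77 kips.
Design strength φR_n = 0.75 × 49.77 = 37.3 kips.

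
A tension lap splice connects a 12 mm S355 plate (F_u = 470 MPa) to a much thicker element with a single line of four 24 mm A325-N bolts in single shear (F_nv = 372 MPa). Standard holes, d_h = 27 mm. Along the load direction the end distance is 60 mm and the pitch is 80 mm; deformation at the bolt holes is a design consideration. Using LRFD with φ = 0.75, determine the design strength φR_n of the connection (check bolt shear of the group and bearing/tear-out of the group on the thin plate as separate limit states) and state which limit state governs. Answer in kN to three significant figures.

Bolt shear: A_b = π·24²/4 = 452.4 mm²; R_n = 372 × 452.4 × 4 × 1 / 1000 = 673.2 kN → 0.75 × 673.2 = 505 kN.
Bearing (1.2 l_c t F_u ≤ 2.4 d t F_u): upper limit = 2.4·24·12·470 / 1000 = 324.9 kN.
  Edge l_c = 60 − 27/2 = 46.5 → r_n = 314.7 kN; interior l_c = 80 − 27 = 53 → r_n = 324.9 kN.
  R_n,bearing = 1·314.7 + 3·324.9 = 1289 kN → 0.75 × 1289 = 967 kN.
Bolt shear governs: 505 kN.

505 kN (bolt shear governs)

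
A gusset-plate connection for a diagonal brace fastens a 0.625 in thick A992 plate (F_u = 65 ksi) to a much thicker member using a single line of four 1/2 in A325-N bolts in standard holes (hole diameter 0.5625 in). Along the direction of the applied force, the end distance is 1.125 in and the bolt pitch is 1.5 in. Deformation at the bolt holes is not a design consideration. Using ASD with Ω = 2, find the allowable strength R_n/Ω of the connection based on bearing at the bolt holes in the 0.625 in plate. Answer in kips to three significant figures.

Per bolt r_n = 1.5 l_c t F_u ≤ 3.0 d t F_u; upper limit = 3.0 × 0.5 × 0.625 × 65 = 60.94 kips.
Edge bolt: l_c = 1.125 − 0.5625/2 = 0.8438 in → 1.5 × 0.8438 × 0.625 × 65 = 51.42 → r_n = 51.42 kips.
Interior bolts: l_c = 1.5 − 0.5625 = 0.9375 in → 1.5 × 0.9375 × 0.625 × 65 = 57.13 → r_n = 57.13 kips.
R_n = 1 × 51.42 + 3 × 57.13 = 222.8 kips.
Allowable strength R_n/Ω = 222.8 / 2 = 111 kips.

111 kips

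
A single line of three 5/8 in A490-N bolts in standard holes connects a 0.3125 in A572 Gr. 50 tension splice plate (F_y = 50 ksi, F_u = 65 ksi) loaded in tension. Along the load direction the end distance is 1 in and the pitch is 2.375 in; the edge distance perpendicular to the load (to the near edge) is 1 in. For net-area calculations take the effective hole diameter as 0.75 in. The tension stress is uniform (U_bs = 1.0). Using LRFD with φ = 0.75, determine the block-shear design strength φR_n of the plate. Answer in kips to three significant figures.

Shear plane L_v = 1 + 2·2.375 = 5.75 in; A_gv = 5.75 × 0.3125 = 1.797 in².
A_nv = (5.75 − 2.5·0.75) × 0.3125 = 1.211 in².
A_nt = (1 − 0.5·0.75) × 0.3125 = 0.1953 in².
0.6 F_u A_nv = 47.23 kips; 0.6 F_y A_gv = 53.91 kips → shear rupture governs the shear term.
R_n = 47.23 + 1.0 × 65 × 0.1953 = 59.92 kips.
Design strength φR_n = 0.75 × 59.92 = 44.9 kips.

44.9 kips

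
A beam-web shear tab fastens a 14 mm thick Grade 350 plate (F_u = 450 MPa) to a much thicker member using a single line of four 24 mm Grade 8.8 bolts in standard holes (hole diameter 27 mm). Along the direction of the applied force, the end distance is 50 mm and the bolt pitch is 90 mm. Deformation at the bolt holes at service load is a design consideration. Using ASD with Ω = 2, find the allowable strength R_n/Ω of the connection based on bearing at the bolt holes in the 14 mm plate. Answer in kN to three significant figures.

Per bolt r_n = 1.2 l_c t F_u ≤ 2.4 d t F_u; upper limit = 2.4 × 24 × 14 × 450 / 1000 = 362.9 kN.
Edge bolt: l_c = 50 − 27/2 = 36.5 mm → 1.2 × 36.5 × 14 × 450 / 1000 = 275.9 → r_n = 275.9 kN.
Interior bolts: l_c = 90 − 27 = 63 mm → 1.2 × 63 × 14 × 450 / 1000 = 476.3 → r_n = 362.9 kN.
R_n = 1 × 275.9 + 3 × 362.9 = 1365 kN.
Allowable strength R_n/Ω = 1365 / 2 = 682 kN.

682 kN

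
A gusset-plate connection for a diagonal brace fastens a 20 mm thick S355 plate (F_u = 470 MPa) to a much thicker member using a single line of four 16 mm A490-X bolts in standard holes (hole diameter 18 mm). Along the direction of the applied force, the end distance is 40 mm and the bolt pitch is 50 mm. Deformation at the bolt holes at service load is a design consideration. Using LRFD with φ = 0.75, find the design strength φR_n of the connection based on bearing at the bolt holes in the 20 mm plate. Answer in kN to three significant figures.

Per bolt r_n = 1.2 l_c t F_u ≤ 2.4 d t F_u; upper limit = 2.4 × 16 × 20 × 470 / 1000 = 361 kN.
Edge bolt: l_c = 40 − 18/2 = 31 mm → 1.2 × 31 × 20 × 470 / 1000 = 349.7 → r_n = 349.7 kN.
Interior bolts: l_c = 50 − 18 = 32 mm → 1.2 × 32 × 20 × 470 / 1000 = 361 → r_n = 361 kN.
R_n = 1 × 349.7 + 3 × 361 = 1433 kN.
Design strength φR_n = 0.75 × 1433 = 1070 kN.

1070 kN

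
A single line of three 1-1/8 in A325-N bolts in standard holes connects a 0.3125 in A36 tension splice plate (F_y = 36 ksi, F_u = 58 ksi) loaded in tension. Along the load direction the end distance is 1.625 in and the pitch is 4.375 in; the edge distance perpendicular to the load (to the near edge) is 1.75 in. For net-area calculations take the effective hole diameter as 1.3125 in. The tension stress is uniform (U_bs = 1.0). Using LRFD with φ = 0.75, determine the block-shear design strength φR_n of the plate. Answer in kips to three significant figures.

67.4 kips

Shear plane L_v = 1.625 + 2·4.375 = 10.38 in; A_gv = 10.38 × 0.3125 = 3.242 in².
A_nv = (10.38 − 2.5·1.3125) × 0.3125 = 2.217 in².
A_nt = (1.75 − 0.5·1.3125) × 0.3125 = 0.3418 in².
0.6 F_u A_nv = 77.14 kips; 0.6 F_y A_gv = 70.03 kips → shear yielding governs the shear term.
R_n = 70.03 + 1.0 × 58 × 0.3418 = 89.86 kips.
Design strength φR_n = 0.75 × 89.86 = 67.4 kips.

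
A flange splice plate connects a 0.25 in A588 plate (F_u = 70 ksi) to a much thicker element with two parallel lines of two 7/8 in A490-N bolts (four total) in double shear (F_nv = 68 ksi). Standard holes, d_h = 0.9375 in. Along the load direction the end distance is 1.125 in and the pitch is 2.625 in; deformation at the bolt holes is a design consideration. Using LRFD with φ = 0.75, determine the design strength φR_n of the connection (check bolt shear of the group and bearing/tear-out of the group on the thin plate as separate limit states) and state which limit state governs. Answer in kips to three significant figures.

73.8 kips (bearing governs)

Bolt shear: A_b = π·0.875²/4 = 0.6013 in²; R_n = 68 × 0.6013 × 4 × 2 = 327.1 kips → 0.75 × 327.1 = 245 kips.
Bearing (1.2 l_c t F_u ≤ 2.4 d t F_u): upper limit = 2.4·0.875·0.25·70 = 36.75 kips.
  Edge l_c = 1.125 − 0.9375/2 = 0.6562 → r_n = 13.78 kips; interior l_c = 2.625 − 0.9375 = 1.688 → r_n = 35.44 kips.
  R_n,bearing = 2·13.78 + 2·35.44 = 98.44 kips → 0.75 × 98.44 = 73.8 kips.
Bearing governs: 73.8 kips.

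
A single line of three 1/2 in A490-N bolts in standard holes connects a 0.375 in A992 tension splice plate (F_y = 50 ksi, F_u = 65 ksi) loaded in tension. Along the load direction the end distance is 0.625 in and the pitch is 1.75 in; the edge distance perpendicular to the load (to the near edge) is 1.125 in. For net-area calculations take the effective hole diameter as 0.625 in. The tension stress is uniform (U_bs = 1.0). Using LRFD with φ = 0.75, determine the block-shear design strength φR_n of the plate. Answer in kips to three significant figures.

43 kips

Shear plane L_v = 0.625 + 2·1.75 = 4.125 in; A_gv = 4.125 × 0.375 = 1.547 in².
A_nv = (4.125 − 2.5·0.625) × 0.375 = 0.9609 in².
A_nt = (1.125 − 0.5·0.625) × 0.375 = 0.3047 in².
0.6 F_u A_nv = 37.48 kips; 0.6 F_y A_gv = 46.41 kips → shear rupture governs the shear term.
R_n = 37.48 + 1.0 × 65 × 0.3047 = 57.28 kips.
Design strength φR_n = 0.75 × 57.28 = 43 kips.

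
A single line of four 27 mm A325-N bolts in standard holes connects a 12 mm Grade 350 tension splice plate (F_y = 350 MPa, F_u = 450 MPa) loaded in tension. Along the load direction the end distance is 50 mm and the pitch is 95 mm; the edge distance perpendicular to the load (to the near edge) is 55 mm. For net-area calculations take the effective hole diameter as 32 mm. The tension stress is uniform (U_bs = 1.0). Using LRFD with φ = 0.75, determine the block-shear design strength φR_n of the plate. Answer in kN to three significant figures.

700 kN

Shear plane L_v = 50 + 3·95 = 335 mm; A_gv = 335 × 12 = 4020 mm².
A_nv = (335 − 3.5·32) × 12 = 2676 mm².
A_nt = (55 − 0.5·32) × 12 = 468 mm².
0.6 F_u A_nv = 722.5 kN; 0.6 F_y A_gv = 844.2 kN → shear rupture governs the shear term.
R_n = 722.5 + 1.0 × 450 × 468 / 1000 = 933.1 kN.
Design strength φR_n = 0.75 × 933.1 = 700 kN.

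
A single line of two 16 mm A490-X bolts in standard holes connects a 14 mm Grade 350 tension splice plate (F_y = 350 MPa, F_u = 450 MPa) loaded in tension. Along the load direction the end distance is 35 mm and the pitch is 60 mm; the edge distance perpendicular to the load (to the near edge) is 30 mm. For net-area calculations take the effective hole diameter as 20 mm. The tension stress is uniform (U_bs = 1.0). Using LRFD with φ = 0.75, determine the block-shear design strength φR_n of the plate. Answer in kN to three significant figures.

279 kN

Shear plane L_v = 35 + 1·60 = 95 mm; A_gv = 95 × 14 = 1330 mm².
A_nv = (95 − 1.5·20) × 14 = 910 mm².
A_nt = (30 − 0.5·20) × 14 = 280 mm².
0.6 F_u A_nv = 245.7 kN; 0.6 F_y A_gv = 279.3 kN → shear rupture governs the shear term.
R_n = 245.7 + 1.0 × 450 × 280 / 1000 = 371.7 kN.
Design strength φR_n = 0.75 × 371.7 = 279 kN.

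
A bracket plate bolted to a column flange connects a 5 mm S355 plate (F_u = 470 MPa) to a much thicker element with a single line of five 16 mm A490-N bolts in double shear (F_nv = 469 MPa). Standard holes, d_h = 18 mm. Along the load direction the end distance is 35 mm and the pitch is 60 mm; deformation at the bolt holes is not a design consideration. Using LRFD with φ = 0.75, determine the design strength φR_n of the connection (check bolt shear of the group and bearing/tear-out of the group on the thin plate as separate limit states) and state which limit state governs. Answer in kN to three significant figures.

Bolt shear: A_b = π·16²/4 = 201.1 mm²; R_n = 469 × 201.1 × 5 × 2 / 1000 = 943 kN → 0.75 × 943 = 707 kN.
Bearing (1.5 l_c t F_u ≤ 3.0 d t F_u): upper limit = 3.0·16·5·470 / 1000 = 112.8 kN.
  Edge l_c = 35 − 18/2 = 26 → r_n = 91.65 kN; interior l_c = 60 − 18 = 42 → r_n = 112.8 kN.
  R_n,bearing = 1·91.65 + 4·112.8 = 542.9 kN → 0.75 × 542.9 = 407 kN.
Bearing governs: 407 kN.

407 kN (bearing governs)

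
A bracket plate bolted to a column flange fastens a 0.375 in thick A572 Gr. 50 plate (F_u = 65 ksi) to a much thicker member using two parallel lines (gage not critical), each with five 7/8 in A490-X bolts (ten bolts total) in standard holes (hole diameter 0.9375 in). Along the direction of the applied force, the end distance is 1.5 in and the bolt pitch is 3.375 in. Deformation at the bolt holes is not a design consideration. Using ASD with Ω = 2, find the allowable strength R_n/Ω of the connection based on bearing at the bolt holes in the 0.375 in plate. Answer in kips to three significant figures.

294 kips

Per bolt r_n = 1.5 l_c t F_u ≤ 3.0 d t F_u; upper limit = 3.0 × 0.875 × 0.375 × 65 = 63.98 kips.
Edge bolt: l_c = 1.5 − 0.9375/2 = 1.031 in → 1.5 × 1.031 × 0.375 × 65 = 37.71 → r_n = 37.71 kips.
Interior bolts: l_c = 3.375 − 0.9375 = 2.438 in → 1.5 × 2.438 × 0.375 × 65 = 89.12 → r_n = 63.98 kips.
R_n = 2 × 37.71 + 8 × 63.98 = 587.3 kips.
Allowable strength R_n/Ω = 587.3 / 2 = 294 kips.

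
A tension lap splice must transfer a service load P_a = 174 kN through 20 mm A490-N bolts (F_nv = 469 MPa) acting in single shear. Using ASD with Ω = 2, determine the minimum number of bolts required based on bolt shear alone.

3 bolts

A_b = π·20²/4 = 314.2 mm².
Per-bolt allowable strength R_n/Ω = 469 × 314.2 × 1 / 1000 / 2 = 73.67 kN.
n ≥ 174 / 73.67 = 2.362 → use 3 bolts.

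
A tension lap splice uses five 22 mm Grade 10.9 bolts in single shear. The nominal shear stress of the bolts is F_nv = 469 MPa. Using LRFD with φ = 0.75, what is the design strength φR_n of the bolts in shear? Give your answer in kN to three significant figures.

A_b = π × 22² / 4 = 380.1 mm².
R_n = F_nv · A_b · n · n_s = 469 × 380.1 × 5 × 1 / 1000 = 891.4 kN.
Design strength φR_n = 0.75 × 891.4 = 669 kN.

669 kN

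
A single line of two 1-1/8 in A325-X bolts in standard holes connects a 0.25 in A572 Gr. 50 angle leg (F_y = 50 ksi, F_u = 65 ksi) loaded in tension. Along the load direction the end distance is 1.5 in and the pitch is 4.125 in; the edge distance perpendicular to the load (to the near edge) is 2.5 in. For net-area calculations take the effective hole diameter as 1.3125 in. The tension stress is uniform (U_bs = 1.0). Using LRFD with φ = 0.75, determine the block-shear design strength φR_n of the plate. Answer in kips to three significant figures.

49.2 kips

Shear plane L_v = 1.5 + 1·4.125 = 5.625 in; A_gv = 5.625 × 0.25 = 1.406 in².
A_nv = (5.625 − 1.5·1.3125) × 0.25 = 0.9141 in².
A_nt = (2.5 − 0.5·1.3125) × 0.25 = 0.4609 in².
0.6 F_u A_nv = 35.65 kips; 0.6 F_y A_gv = 42.19 kips → shear rupture governs the shear term.
R_n = 35.65 + 1.0 × 65 × 0.4609 = 65.61 kips.
Design strength φR_n = 0.75 × 65.61 = 49.2 kips.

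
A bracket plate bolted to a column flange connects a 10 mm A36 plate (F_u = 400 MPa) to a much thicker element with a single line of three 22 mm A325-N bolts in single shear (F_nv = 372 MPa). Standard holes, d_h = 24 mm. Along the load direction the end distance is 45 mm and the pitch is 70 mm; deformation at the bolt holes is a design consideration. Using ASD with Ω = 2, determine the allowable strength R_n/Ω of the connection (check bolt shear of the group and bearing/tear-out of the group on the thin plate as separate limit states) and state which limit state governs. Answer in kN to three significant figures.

212 kN (bolt shear governs)

Bolt shear: A_b = π·22²/4 = 380.1 mm²; R_n = 372 × 380.1 × 3 × 1 / 1000 = 424.2 kN → 424.2 / 2 = 212 kN.
Bearing (1.2 l_c t F_u ≤ 2.4 d t F_u): upper limit = 2.4·22·10·400 / 1000 = 211.2 kN.
  Edge l_c = 45 − 24/2 = 33 → r_n = 158.4 kN; interior l_c = 70 − 24 = 46 → r_n = 211.2 kN.
  R_n,bearing = 1·158.4 + 2·211.2 = 580.8 kN → 580.8 / 2 = 290 kN.
Bolt shear governs: 212 kN.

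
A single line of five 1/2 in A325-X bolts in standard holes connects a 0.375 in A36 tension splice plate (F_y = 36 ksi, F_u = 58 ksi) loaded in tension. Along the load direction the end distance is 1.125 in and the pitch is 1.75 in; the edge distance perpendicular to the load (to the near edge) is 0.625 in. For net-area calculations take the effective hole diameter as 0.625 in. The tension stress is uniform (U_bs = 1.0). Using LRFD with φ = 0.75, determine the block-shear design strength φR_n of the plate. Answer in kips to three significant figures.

54.5 kips

Shear plane L_v = 1.125 + 4·1.75 = 8.125 in; A_gv = 8.125 × 0.375 = 3.047 in².
A_nv = (8.125 − 4.5·0.625) × 0.375 = 1.992 in².
A_nt = (0.625 − 0.5·0.625) × 0.375 = 0.1172 in².
0.6 F_u A_nv = 69.33 kips; 0.6 F_y A_gv = 65.81 kips → shear yielding governs the shear term.
R_n = 65.81 + 1.0 × 58 × 0.1172 = 72.61 kips.
Design strength φR_n = 0.75 × 72.61 = 54.5 kips.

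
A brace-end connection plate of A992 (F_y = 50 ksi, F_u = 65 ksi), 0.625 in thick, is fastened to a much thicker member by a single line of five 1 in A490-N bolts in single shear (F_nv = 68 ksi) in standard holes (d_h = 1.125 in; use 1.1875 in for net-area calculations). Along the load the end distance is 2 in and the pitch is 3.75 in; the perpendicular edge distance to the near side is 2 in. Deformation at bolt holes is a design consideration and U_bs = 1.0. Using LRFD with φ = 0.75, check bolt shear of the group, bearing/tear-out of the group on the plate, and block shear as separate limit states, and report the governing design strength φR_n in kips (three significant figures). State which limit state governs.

Bolt shear: A_b = π·1²/4 = 0.7854 in²; R_n = 68 × 0.7854 × 5 × 1 = 267 kips → 0.75 × 267 = 200 kips.
Bearing: edge l_c = 1.438, r_n = 70.08 kips; interior l_c = 2.625, r_n = 97.5 kips; R_n = 70.08 + 4·97.5 = 460.1 kips → 345 kips.
Block shear: A_gv = 10.62, A_nv = 7.285, A_nt = 0.8789 in²; R_n = min(0.6F_uA_nv, 0.6F_yA_gv) + U_bs·F_u·A_nt = 341.2 kips → 256 kips.
Bolt shear governs: 200 kips.

200 kips (bolt shear governs)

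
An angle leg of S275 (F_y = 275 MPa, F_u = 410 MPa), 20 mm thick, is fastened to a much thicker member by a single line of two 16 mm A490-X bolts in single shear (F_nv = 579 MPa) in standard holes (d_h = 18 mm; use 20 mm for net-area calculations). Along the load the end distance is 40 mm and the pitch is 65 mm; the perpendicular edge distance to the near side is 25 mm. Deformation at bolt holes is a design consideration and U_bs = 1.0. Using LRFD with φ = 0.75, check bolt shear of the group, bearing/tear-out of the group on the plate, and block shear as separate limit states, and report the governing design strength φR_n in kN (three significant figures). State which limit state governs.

Bolt shear: A_b = π·16²/4 = 201.1 mm²; R_n = 579 × 201.1 × 2 × 1 / 1000 = 232.8 kN → 0.75 × 232.8 = 175 kN.
Bearing: edge l_c = 31, r_n = 305 kN; interior l_c = 47, r_n = 314.9 kN; R_n = 305 + 1·314.9 = 619.9 kN → 465 kN.
Block shear: A_gv = 2100, A_nv = 1500, A_nt = 300 mm²; R_n = min(0.6F_uA_nv, 0.6F_yA_gv) + U_bs·F_u·A_nt = 469.5 kN → 352 kN.
Bolt shear governs: 175 kN.

175 kN (bolt shear governs)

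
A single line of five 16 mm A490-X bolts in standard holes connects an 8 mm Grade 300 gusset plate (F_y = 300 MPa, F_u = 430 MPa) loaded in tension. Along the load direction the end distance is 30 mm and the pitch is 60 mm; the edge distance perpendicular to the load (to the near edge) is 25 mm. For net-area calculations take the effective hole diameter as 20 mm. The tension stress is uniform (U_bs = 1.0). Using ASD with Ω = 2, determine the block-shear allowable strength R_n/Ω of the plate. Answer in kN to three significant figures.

212 kN

Shear plane L_v = 30 + 4·60 = 270 mm; A_gv = 270 × 8 = 2160 mm².
A_nv = (270 − 4.5·20) × 8 = 1440 mm².
A_nt = (25 − 0.5·20) × 8 = 120 mm².
0.6 F_u A_nv = 371.5 kN; 0.6 F_y A_gv = 388.8 kN → shear rupture governs the shear term.
R_n = 371.5 + 1.0 × 430 × 120 / 1000 = 423.1 kN.
Allowable strength R_n/Ω = 423.1 / 2 = 212 kN.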